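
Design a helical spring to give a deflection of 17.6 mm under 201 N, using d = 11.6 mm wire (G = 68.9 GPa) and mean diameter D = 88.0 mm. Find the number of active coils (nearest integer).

20

Required rate k = F/δ = 201/17.6 = 11.42 N/mm
N_a = Gd⁴/(8D³k) = (68.9×10³ × 11.6⁴)/(8 × 88.0³ × 11.42)
    = 1.24753e+09 / 6.22618e+07 = 20.04 → 20 coils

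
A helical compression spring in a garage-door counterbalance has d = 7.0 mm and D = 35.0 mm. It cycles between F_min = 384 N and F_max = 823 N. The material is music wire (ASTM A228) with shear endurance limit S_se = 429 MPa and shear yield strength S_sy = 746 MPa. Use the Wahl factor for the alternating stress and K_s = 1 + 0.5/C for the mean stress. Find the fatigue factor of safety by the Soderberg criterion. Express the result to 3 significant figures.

C = D/d = 35.0/7.0 = 5.0000; K_W = (4C−1)/(4C−4)+0.615/C = 1.3105; K_s = 1+0.5/C = 1.1000
F_a = (F_max−F_min)/2 = 219.5 N; F_m = (F_max+F_min)/2 = 603.5 N
τ_a = K_W·8F_aD/(πd³) = 1.3105 × 57.036 = 74.746 MPa
τ_m = K_s·8F_mD/(πd³) = 1.1000 × 156.82 = 172.5 MPa
Soderberg: 1/n_f = τ_a/S_se + τ_m/S_sy = 74.746/429 + 172.5/746 = 0.17423 + 0.23123 = 0.40546
n_f = 1/0.40546 = 2.466

2.47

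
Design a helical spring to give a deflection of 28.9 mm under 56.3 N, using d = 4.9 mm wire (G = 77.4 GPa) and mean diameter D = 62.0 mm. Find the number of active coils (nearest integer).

Required rate k = F/δ = 56.3/28.9 = 1.9481 N/mm
N_a = Gd⁴/(8D³k) = (77.4×10³ × 4.9⁴)/(8 × 62.0³ × 1.9481)
    = 4.46196e+07 / 3.71429e+06 = 12.01 → 12 coils

12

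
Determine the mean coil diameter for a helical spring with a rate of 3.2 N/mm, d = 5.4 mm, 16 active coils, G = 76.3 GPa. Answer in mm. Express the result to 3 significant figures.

54.1 mm

D = (Gd⁴/(8N_a·k))^(1/3) = (76.3×10³·5.4⁴/(8·16·3.2))^(1/3)
  = (158394)^(1/3) = 54.1061 mm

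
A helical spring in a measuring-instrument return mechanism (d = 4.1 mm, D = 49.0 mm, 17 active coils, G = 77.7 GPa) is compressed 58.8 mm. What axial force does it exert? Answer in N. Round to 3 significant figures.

80.7 N

k = Gd⁴/(8D³N_a) = (77.7×10³)(4.1⁴)/(8·49.0³·17) = 1.3722 N/mm
F = k·δ = 1.3722 × 58.8 = 80.688 N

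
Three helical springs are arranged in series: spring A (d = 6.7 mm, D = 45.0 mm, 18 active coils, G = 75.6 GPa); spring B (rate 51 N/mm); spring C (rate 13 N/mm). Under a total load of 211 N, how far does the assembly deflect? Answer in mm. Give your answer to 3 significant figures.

k_A = Gd⁴/(8D³N_a) = (75.6×10³)(6.7⁴)/(8·45.0³·18) = 11.61 N/mm
Series: 1/k_eq = 1/11.61 + 1/51 + 1/13 = 0.18267; k_eq = 5.4745 N/mm
δ = F/k_eq = 211/5.4745 = 38.542 mm

38.5 mm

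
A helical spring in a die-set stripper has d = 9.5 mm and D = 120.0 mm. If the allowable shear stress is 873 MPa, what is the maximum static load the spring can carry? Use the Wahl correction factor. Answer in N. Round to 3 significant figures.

C = D/d = 120.0/9.5 = 12.6316
K_W = (4C−1)/(4C−4) + 0.615/C = 49.526/46.526 + 0.0487 = 1.1132
τ_max = K·8FD/(πd³) → F_max = τ_allow·πd³/(8DK)
F_max = 873·π·9.5³/(8·120.0·1.1132) = 2.3514e+06/1068.6 = 2200.4 N

2200 N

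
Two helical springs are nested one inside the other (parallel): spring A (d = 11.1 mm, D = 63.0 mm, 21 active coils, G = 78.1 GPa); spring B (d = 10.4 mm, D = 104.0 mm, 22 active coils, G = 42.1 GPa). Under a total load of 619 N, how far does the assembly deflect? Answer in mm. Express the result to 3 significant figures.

k_A = Gd⁴/(8D³N_a) = (78.1×10³)(11.1⁴)/(8·63.0³·21) = 28.224 N/mm
k_B = Gd⁴/(8D³N_a) = (42.1×10³)(10.4⁴)/(8·104.0³·22) = 2.4877 N/mm
Parallel: k_eq = 28.224 + 2.4877 = 30.711 N/mm
δ = F/k_eq = 619/30.711 = 20.155 mm

20.2 mm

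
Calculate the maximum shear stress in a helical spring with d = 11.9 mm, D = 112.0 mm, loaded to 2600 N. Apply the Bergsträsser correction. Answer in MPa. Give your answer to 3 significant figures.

504 MPa

Spring index C = D/d = 112.0/11.9 = 9.4118
K_B = (4C+2)/(4C−3) = 39.647/34.647 = 1.1443
τ₀ = 8FD/(πd³) = 8·2600·112.0/(π·11.9³) = 2.3296e+06/5294.1 = 440.04 MPa
τ_max = K·τ₀ = 1.1443 × 440.04 = 503.54 MPa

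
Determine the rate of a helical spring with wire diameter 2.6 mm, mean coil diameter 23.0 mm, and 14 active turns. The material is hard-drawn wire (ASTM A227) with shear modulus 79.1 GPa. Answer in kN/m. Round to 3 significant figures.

k = Gd⁴/(8D³N_a) = (79.1×10³ × 2.6⁴) / (8 × 23.0³ × 14)
  = 3.61468e+06 / 1.3627e+06 = 2.6526 N/mm

2.65 kN/m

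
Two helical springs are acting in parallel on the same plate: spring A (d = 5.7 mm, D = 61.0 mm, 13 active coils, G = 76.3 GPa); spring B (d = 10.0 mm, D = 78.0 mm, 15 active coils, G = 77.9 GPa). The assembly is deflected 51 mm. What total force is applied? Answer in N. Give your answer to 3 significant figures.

k_A = Gd⁴/(8D³N_a) = (76.3×10³)(5.7⁴)/(8·61.0³·13) = 3.4119 N/mm
k_B = Gd⁴/(8D³N_a) = (77.9×10³)(10.0⁴)/(8·78.0³·15) = 13.68 N/mm
Parallel: k_eq = 3.4119 + 13.68 = 17.092 N/mm
F = k_eq·δ = 17.092·51 = 871.67 N

872 N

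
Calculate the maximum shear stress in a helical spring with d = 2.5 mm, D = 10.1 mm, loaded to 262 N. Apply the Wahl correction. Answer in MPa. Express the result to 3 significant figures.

Spring index C = D/d = 10.1/2.5 = 4.0400
K_W = (4C−1)/(4C−4) + 0.615/C = 15.160/12.160 + 0.1522 = 1.3989
τ₀ = 8FD/(πd³) = 8·262·10.1/(π·2.5³) = 21169.6/49.087 = 431.26 MPa
τ_max = K·τ₀ = 1.3989 × 431.26 = 603.31 MPa

603 MPa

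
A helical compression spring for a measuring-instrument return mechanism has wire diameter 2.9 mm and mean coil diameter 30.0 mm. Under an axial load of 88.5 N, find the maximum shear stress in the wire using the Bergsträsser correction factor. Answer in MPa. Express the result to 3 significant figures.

Spring index C = D/d = 30.0/2.9 = 10.3448
K_B = (4C+2)/(4C−3) = 43.379/38.379 = 1.1303
τ₀ = 8FD/(πd³) = 8·88.5·30.0/(π·2.9³) = 21240/76.62 = 277.21 MPa
τ_max = K·τ₀ = 1.1303 × 277.21 = 313.33 MPa

313 MPa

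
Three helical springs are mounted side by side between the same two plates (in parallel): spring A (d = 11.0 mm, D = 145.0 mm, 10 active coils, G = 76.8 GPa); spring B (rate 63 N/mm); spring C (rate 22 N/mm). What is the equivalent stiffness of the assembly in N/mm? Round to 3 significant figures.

89.6 N/mm

k_A = Gd⁴/(8D³N_a) = (76.8×10³)(11.0⁴)/(8·145.0³·10) = 4.6104 N/mm
Parallel: k_eq = 4.6104 + 63 + 22 = 89.61 N/mm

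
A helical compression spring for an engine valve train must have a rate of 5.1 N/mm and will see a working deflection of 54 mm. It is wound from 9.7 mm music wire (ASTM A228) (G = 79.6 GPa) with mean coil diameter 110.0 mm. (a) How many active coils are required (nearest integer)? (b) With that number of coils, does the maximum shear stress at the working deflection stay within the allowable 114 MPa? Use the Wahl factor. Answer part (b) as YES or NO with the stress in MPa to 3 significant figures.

N_a = Gd⁴/(8D³k) = (79.6×10³)(9.7⁴)/(8·110.0³·5.1) = 12.98 → N_a = 13
Actual rate k = Gd⁴/(8D³·13) = 5.0908 N/mm
Working load F = kδ = 5.0908·54 = 274.9 N
C = 110.0/9.7 = 11.3402; K_W = (4C−1)/(4C−4)+0.615/C = 1.1268
τ_max = K_W·8FD/(πd³) = 1.1268·84.372 = 95.068 MPa
τ_max ≤ 114 MPa → acceptable

(a) 13 coils; (b) YES, τ_max = 95.1 MPa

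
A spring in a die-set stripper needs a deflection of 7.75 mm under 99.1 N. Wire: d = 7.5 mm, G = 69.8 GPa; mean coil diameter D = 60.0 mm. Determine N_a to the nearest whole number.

10

Required rate k = F/δ = 99.1/7.75 = 12.787 N/mm
N_a = Gd⁴/(8D³k) = (69.8×10³ × 7.5⁴)/(8 × 60.0³ × 12.787)
    = 2.20852e+08 / 2.20961e+07 = 9.995 → 10 coils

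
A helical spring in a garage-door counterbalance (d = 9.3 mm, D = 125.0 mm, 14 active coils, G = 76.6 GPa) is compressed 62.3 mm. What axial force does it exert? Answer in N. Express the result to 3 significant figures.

k = Gd⁴/(8D³N_a) = (76.6×10³)(9.3⁴)/(8·125.0³·14) = 2.6195 N/mm
F = k·δ = 2.6195 × 62.3 = 163.19 N

163 N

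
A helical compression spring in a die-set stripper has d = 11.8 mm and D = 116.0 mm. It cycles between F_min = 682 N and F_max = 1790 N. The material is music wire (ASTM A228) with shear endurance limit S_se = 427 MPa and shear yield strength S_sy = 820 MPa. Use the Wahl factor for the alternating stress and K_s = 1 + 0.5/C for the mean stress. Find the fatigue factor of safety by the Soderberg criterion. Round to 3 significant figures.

1.81

C = D/d = 116.0/11.8 = 9.8305; K_W = (4C−1)/(4C−4)+0.615/C = 1.1475; K_s = 1+0.5/C = 1.0509
F_a = (F_max−F_min)/2 = 554 N; F_m = (F_max+F_min)/2 = 1236 N
τ_a = K_W·8F_aD/(πd³) = 1.1475 × 99.601 = 114.29 MPa
τ_m = K_s·8F_mD/(πd³) = 1.0509 × 222.21 = 233.52 MPa
Soderberg: 1/n_f = τ_a/S_se + τ_m/S_sy = 114.29/427 + 233.52/820 = 0.26766 + 0.28478 = 0.55244
n_f = 1/0.55244 = 1.81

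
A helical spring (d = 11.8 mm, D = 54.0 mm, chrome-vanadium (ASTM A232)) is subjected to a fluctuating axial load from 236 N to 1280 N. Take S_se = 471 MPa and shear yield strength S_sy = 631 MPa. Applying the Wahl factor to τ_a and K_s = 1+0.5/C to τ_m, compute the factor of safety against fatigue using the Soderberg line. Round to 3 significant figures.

C = D/d = 54.0/11.8 = 4.5763; K_W = (4C−1)/(4C−4)+0.615/C = 1.3441; K_s = 1+0.5/C = 1.1093
F_a = (F_max−F_min)/2 = 522 N; F_m = (F_max+F_min)/2 = 758 N
τ_a = K_W·8F_aD/(πd³) = 1.3441 × 43.688 = 58.721 MPa
τ_m = K_s·8F_mD/(πd³) = 1.1093 × 63.439 = 70.37 MPa
Soderberg: 1/n_f = τ_a/S_se + τ_m/S_sy = 58.721/471 + 70.37/631 = 0.12467 + 0.11152 = 0.23619
n_f = 1/0.23619 = 4.234

4.23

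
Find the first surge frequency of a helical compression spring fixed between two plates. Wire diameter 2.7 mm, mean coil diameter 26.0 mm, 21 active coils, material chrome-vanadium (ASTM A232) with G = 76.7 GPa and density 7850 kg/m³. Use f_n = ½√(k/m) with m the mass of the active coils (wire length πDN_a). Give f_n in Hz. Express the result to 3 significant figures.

66.9 Hz

k = Gd⁴/(8D³N_a) = (76.7×10³)(2.7⁴)/(8·26.0³·21) = 1.3805 N/mm = 1380.5 N/m
Wire length L = πDN_a = π·26.0·21 = 1715.3 mm
m = ρ·(πd²/4)·L = 7850 × 5.7256×10⁻⁶ m² × 1.7153 m = 0.077096 kg
f_n = ½√(k/m) = 0.5·√(1380.5/0.077096) = 0.5·√(17906) = 66.906 Hz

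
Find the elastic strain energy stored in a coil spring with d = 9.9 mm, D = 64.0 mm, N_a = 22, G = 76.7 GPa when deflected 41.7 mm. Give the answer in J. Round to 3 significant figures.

13.9 J

k = Gd⁴/(8D³N_a) = (76.7×10³)(9.9⁴)/(8·64.0³·22) = 15.969 N/mm
U = ½kδ² = 0.5 × 15.969 × 41.7² = 13884 N·mm = 13.884 J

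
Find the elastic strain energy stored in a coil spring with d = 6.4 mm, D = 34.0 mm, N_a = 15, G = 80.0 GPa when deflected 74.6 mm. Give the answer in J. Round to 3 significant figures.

k = Gd⁴/(8D³N_a) = (80.0×10³)(6.4⁴)/(8·34.0³·15) = 28.457 N/mm
U = ½kδ² = 0.5 × 28.457 × 74.6² = 79184 N·mm = 79.184 J

79.2 J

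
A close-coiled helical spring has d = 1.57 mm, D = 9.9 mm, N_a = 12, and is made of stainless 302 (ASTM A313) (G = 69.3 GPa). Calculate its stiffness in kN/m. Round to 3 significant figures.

k = Gd⁴/(8D³N_a) = (69.3×10³ × 1.57⁴) / (8 × 9.9³ × 12)
  = 421048 / 93148.7 = 4.5202 N/mm

4.52 kN/m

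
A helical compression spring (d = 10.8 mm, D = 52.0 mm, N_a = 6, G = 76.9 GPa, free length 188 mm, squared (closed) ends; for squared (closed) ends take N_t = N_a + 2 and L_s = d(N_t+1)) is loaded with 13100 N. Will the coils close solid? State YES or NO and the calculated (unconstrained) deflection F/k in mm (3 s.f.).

NO, δ = 84.5 mm

k = Gd⁴/(8D³N_a) = (76.9×10³)(10.8⁴)/(8·52.0³·6) = 155.01 N/mm
N_t = 8; L_s = 10.8·9 = 97.2 mm; δ_solid = L₀ − L_s = 188 − 97.2 = 90.8 mm
δ = F/k = 13100/155.01 = 84.509 mm
δ < δ_solid → spring does not go solid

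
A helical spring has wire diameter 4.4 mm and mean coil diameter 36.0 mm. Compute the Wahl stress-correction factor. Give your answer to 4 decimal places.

C = D/d = 36.0/4.4 = 8.1818
K_W = (4C−1)/(4C−4) + 0.615/C = 31.727/28.727 + 0.0752 = 1.1796

1.1796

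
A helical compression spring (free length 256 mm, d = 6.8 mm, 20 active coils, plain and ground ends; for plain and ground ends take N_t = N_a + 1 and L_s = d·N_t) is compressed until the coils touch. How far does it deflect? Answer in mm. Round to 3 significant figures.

113 mm

N_t = 21; L_s = 6.8·21 = 142.8 mm
δ_solid = L₀ − L_s = 256 − 142.8 = 113.2 mm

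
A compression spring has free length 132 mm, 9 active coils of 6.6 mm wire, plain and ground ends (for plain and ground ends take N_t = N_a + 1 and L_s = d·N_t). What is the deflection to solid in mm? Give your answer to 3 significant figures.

66.0 mm

N_t = 10; L_s = 6.6·10 = 66 mm
δ_solid = L₀ − L_s = 132 − 66 = 66 mm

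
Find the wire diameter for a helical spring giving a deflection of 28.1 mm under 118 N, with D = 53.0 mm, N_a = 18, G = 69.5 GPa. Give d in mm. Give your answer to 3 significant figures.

6.00 mm

Required rate k = F/δ = 118/28.1 = 4.1993 N/mm
d = (8D³N_a·k / G)^(1/4) = (8·53.0³·18·4.1993 / (69.5×10³))^0.25
  = (1295.3)^0.25 = 5.9992 mm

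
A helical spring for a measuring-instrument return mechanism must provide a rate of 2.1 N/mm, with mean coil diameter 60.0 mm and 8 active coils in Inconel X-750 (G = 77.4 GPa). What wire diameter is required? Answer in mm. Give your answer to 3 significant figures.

d = (8D³N_a·k / G)^(1/4) = (8·60.0³·8·2.1 / (77.4×10³))^0.25
  = (375.07)^0.25 = 4.4008 mm

4.40 mm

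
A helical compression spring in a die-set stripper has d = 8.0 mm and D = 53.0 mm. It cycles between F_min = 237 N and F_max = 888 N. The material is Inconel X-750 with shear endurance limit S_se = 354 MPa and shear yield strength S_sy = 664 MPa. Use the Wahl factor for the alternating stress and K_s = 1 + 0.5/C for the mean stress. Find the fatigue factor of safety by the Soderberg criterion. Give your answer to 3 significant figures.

1.86

C = D/d = 53.0/8.0 = 6.6250; K_W = (4C−1)/(4C−4)+0.615/C = 1.2262; K_s = 1+0.5/C = 1.0755
F_a = (F_max−F_min)/2 = 325.5 N; F_m = (F_max+F_min)/2 = 562.5 N
τ_a = K_W·8F_aD/(πd³) = 1.2262 × 85.802 = 105.21 MPa
τ_m = K_s·8F_mD/(πd³) = 1.0755 × 148.28 = 159.47 MPa
Soderberg: 1/n_f = τ_a/S_se + τ_m/S_sy = 105.21/354 + 159.47/664 = 0.29720 + 0.24016 = 0.53735
n_f = 1/0.53735 = 1.861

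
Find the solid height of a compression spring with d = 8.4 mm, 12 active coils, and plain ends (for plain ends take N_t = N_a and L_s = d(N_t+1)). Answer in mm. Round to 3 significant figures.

plain ends: N_t = N_a = 12
L_s = d·(N_t+1) = 8.4 × 13 = 109.2 mm

109 mm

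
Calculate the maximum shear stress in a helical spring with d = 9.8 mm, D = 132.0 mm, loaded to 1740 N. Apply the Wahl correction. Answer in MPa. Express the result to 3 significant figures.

Spring index C = D/d = 132.0/9.8 = 13.4694
K_W = (4C−1)/(4C−4) + 0.615/C = 52.878/49.878 + 0.0457 = 1.1058
τ₀ = 8FD/(πd³) = 8·1740·132.0/(π·9.8³) = 1.83744e+06/2956.8 = 621.42 MPa
τ_max = K·τ₀ = 1.1058 × 621.42 = 687.17 MPa

687 MPa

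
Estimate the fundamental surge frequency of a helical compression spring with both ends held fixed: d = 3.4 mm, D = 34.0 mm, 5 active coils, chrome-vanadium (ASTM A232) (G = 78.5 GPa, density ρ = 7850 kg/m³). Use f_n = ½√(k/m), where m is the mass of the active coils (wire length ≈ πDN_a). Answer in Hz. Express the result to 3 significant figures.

209 Hz

k = Gd⁴/(8D³N_a) = (78.5×10³)(3.4⁴)/(8·34.0³·5) = 6.6725 N/mm = 6672.5 N/m
Wire length L = πDN_a = π·34.0·5 = 534.07 mm
m = ρ·(πd²/4)·L = 7850 × 9.0792×10⁻⁶ m² × 0.53407 m = 0.038064 kg
f_n = ½√(k/m) = 0.5·√(6672.5/0.038064) = 0.5·√(1.753e+05) = 209.34 Hz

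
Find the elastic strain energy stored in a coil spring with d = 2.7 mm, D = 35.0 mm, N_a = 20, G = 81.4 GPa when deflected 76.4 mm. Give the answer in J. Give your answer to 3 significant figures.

k = Gd⁴/(8D³N_a) = (81.4×10³)(2.7⁴)/(8·35.0³·20) = 0.6306 N/mm
U = ½kδ² = 0.5 × 0.6306 × 76.4² = 1840.4 N·mm = 1.8404 J

1.84 J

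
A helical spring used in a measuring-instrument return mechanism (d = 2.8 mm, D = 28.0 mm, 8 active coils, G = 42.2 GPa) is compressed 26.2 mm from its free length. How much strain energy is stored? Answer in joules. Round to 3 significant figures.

0.634 J

k = Gd⁴/(8D³N_a) = (42.2×10³)(2.8⁴)/(8·28.0³·8) = 1.8462 N/mm
U = ½kδ² = 0.5 × 1.8462 × 26.2² = 633.67 N·mm = 0.63367 J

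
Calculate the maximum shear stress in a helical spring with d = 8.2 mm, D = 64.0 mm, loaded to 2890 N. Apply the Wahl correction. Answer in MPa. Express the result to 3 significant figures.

Spring index C = D/d = 64.0/8.2 = 7.8049
K_W = (4C−1)/(4C−4) + 0.615/C = 30.220/27.220 + 0.0788 = 1.1890
τ₀ = 8FD/(πd³) = 8·2890·64.0/(π·8.2³) = 1.47968e+06/1732.2 = 854.23 MPa
τ_max = K·τ₀ = 1.1890 × 854.23 = 1015.7 MPa

1020 MPa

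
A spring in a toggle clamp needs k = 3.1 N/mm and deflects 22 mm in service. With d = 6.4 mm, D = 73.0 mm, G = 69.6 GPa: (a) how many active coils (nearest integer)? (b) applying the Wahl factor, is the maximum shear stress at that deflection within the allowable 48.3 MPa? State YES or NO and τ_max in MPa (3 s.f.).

N_a = Gd⁴/(8D³k) = (69.6×10³)(6.4⁴)/(8·73.0³·3.1) = 12.1 → N_a = 12
Actual rate k = Gd⁴/(8D³·12) = 3.1267 N/mm
Working load F = kδ = 3.1267·22 = 68.788 N
C = 73.0/6.4 = 11.4062; K_W = (4C−1)/(4C−4)+0.615/C = 1.1260
τ_max = K_W·8FD/(πd³) = 1.1260·48.779 = 54.925 MPa
τ_max > 48.3 MPa → exceeds allowable

(a) 12 coils; (b) NO, τ_max = 54.9 MPa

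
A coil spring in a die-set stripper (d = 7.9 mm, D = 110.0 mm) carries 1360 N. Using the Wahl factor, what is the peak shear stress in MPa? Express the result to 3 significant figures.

Spring index C = D/d = 110.0/7.9 = 13.9241
K_W = (4C−1)/(4C−4) + 0.615/C = 54.696/51.696 + 0.0442 = 1.1022
τ₀ = 8FD/(πd³) = 8·1360·110.0/(π·7.9³) = 1.1968e+06/1548.9 = 772.66 MPa
τ_max = K·τ₀ = 1.1022 × 772.66 = 851.63 MPa

852 MPa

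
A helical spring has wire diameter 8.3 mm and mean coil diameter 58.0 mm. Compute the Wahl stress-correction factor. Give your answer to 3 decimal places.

C = D/d = 58.0/8.3 = 6.9880
K_W = (4C−1)/(4C−4) + 0.615/C = 26.952/23.952 + 0.0880 = 1.2133

1.213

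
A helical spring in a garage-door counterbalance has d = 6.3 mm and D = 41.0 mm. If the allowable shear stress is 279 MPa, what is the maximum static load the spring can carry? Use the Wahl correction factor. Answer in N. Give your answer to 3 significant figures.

C = D/d = 41.0/6.3 = 6.5079
K_W = (4C−1)/(4C−4) + 0.615/C = 25.032/22.032 + 0.0945 = 1.2307
τ_max = K·8FD/(πd³) → F_max = τ_allow·πd³/(8DK)
F_max = 279·π·6.3³/(8·41.0·1.2307) = 2.1917e+05/403.66 = 542.95 N

543 N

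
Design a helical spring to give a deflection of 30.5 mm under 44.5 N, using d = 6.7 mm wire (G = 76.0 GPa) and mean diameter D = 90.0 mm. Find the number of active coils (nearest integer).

Required rate k = F/δ = 44.5/30.5 = 1.459 N/mm
N_a = Gd⁴/(8D³k) = (76.0×10³ × 6.7⁴)/(8 × 90.0³ × 1.459)
    = 1.53149e+08 / 8.50898e+06 = 18 → 18 coils

18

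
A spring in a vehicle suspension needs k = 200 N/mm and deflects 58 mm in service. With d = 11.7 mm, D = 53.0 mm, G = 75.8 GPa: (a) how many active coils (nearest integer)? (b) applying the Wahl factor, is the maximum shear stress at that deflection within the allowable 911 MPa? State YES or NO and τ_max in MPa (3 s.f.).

N_a = Gd⁴/(8D³k) = (75.8×10³)(11.7⁴)/(8·53.0³·200) = 5.963 → N_a = 6
Actual rate k = Gd⁴/(8D³·6) = 198.77 N/mm
Working load F = kδ = 198.77·58 = 11528 N
C = 53.0/11.7 = 4.5299; K_W = (4C−1)/(4C−4)+0.615/C = 1.3482
τ_max = K_W·8FD/(πd³) = 1.3482·971.47 = 1309.8 MPa
τ_max > 911 MPa → exceeds allowable

(a) 6 coils; (b) NO, τ_max = 1310 MPa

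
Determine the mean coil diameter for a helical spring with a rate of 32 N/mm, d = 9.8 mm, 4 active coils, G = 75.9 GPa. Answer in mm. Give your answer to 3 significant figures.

D = (Gd⁴/(8N_a·k))^(1/3) = (75.9×10³·9.8⁴/(8·4·32))^(1/3)
  = (683669)^(1/3) = 88.0945 mm

88.1 mm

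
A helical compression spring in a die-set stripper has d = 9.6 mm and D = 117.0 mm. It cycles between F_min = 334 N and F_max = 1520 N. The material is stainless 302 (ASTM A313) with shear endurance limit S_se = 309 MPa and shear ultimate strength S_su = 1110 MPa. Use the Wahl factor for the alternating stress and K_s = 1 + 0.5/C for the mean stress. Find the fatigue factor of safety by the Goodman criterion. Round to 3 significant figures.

C = D/d = 117.0/9.6 = 12.1875; K_W = (4C−1)/(4C−4)+0.615/C = 1.1175; K_s = 1+0.5/C = 1.0410
F_a = (F_max−F_min)/2 = 593 N; F_m = (F_max+F_min)/2 = 927 N
τ_a = K_W·8F_aD/(πd³) = 1.1175 × 199.69 = 223.16 MPa
τ_m = K_s·8F_mD/(πd³) = 1.0410 × 312.17 = 324.98 MPa
Goodman: 1/n_f = τ_a/S_se + τ_m/S_su = 223.16/309 + 324.98/1110 = 0.72220 + 0.29277 = 1.015
n_f = 1/1.015 = 0.9853

0.985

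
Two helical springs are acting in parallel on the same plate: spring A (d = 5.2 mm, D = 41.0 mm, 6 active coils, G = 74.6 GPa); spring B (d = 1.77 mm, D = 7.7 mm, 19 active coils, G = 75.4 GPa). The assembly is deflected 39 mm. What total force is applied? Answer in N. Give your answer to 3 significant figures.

1060 N

k_A = Gd⁴/(8D³N_a) = (74.6×10³)(5.2⁴)/(8·41.0³·6) = 16.488 N/mm
k_B = Gd⁴/(8D³N_a) = (75.4×10³)(1.77⁴)/(8·7.7³·19) = 10.665 N/mm
Parallel: k_eq = 16.488 + 10.665 = 27.152 N/mm
F = k_eq·δ = 27.152·39 = 1058.9 N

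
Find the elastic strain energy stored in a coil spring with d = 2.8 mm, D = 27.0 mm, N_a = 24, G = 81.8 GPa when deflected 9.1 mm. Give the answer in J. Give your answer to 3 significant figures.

k = Gd⁴/(8D³N_a) = (81.8×10³)(2.8⁴)/(8·27.0³·24) = 1.3304 N/mm
U = ½kδ² = 0.5 × 1.3304 × 9.1² = 55.087 N·mm = 0.055087 J

0.0551 J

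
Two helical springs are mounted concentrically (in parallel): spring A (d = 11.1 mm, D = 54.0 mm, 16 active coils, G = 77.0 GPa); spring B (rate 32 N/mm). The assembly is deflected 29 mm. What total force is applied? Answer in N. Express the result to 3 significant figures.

k_A = Gd⁴/(8D³N_a) = (77.0×10³)(11.1⁴)/(8·54.0³·16) = 57.995 N/mm
Parallel: k_eq = 57.995 + 32 = 89.995 N/mm
F = k_eq·δ = 89.995·29 = 2609.9 N

2610 N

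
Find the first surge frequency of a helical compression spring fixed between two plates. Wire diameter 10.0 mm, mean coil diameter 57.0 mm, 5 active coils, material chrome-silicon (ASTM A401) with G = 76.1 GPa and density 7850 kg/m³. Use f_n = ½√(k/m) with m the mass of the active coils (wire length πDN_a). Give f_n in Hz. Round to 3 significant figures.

216 Hz

k = Gd⁴/(8D³N_a) = (76.1×10³)(10.0⁴)/(8·57.0³·5) = 102.73 N/mm = 1.0273e+05 N/m
Wire length L = πDN_a = π·57.0·5 = 895.35 mm
m = ρ·(πd²/4)·L = 7850 × 78.54×10⁻⁶ m² × 0.89535 m = 0.55202 kg
f_n = ½√(k/m) = 0.5·√(1.0273e+05/0.55202) = 0.5·√(1.861e+05) = 215.7 Hz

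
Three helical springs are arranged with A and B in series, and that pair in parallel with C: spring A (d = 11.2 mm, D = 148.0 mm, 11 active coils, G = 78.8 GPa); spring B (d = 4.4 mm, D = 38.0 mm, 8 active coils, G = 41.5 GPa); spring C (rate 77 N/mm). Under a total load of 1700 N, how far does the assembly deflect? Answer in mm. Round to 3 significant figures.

k_A = Gd⁴/(8D³N_a) = (78.8×10³)(11.2⁴)/(8·148.0³·11) = 4.3464 N/mm
k_B = Gd⁴/(8D³N_a) = (41.5×10³)(4.4⁴)/(8·38.0³·8) = 4.4292 N/mm
Springs A,B series: k_AB = 1/(1/4.3464+1/4.4292) = 2.1937 N/mm; parallel with C: k_eq = 2.1937+77 = 79.194 N/mm
δ = F/k_eq = 1700/79.194 = 21.466 mm

21.5 mm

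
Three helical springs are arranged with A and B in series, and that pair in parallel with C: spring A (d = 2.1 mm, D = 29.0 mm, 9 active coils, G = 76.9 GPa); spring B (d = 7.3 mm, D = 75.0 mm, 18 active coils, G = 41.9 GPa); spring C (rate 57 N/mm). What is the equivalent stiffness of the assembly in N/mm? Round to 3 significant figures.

57.6 N/mm

k_A = Gd⁴/(8D³N_a) = (76.9×10³)(2.1⁴)/(8·29.0³·9) = 0.85168 N/mm
k_B = Gd⁴/(8D³N_a) = (41.9×10³)(7.3⁴)/(8·75.0³·18) = 1.9587 N/mm
Springs A,B series: k_AB = 1/(1/0.85168+1/1.9587) = 0.59358 N/mm; parallel with C: k_eq = 0.59358+57 = 57.594 N/mm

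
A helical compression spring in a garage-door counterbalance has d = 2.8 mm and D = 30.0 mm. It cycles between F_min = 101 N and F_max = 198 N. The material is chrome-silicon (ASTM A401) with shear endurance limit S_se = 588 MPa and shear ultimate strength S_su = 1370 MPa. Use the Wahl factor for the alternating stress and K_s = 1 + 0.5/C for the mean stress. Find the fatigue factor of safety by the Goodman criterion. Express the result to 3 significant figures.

C = D/d = 30.0/2.8 = 10.7143; K_W = (4C−1)/(4C−4)+0.615/C = 1.1346; K_s = 1+0.5/C = 1.0467
F_a = (F_max−F_min)/2 = 48.5 N; F_m = (F_max+F_min)/2 = 149.5 N
τ_a = K_W·8F_aD/(πd³) = 1.1346 × 168.78 = 191.5 MPa
τ_m = K_s·8F_mD/(πd³) = 1.0467 × 520.27 = 544.55 MPa
Goodman: 1/n_f = τ_a/S_se + τ_m/S_su = 191.5/588 + 544.55/1370 = 0.32568 + 0.39748 = 0.72317
n_f = 1/0.72317 = 1.383

1.38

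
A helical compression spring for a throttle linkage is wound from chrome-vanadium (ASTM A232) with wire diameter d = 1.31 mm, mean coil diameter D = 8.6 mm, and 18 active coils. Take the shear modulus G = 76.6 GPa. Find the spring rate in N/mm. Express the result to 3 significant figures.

2.46 N/mm

k = Gd⁴/(8D³N_a) = (76.6×10³ × 1.31⁴) / (8 × 8.6³ × 18)
  = 225587 / 91592.1 = 2.463 N/mm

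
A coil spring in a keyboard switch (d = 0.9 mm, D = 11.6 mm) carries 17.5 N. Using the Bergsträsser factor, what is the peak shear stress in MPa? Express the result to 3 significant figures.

782 MPa

Spring index C = D/d = 11.6/0.9 = 12.8889
K_B = (4C+2)/(4C−3) = 53.556/48.556 = 1.1030
τ₀ = 8FD/(πd³) = 8·17.5·11.6/(π·0.9³) = 1624/2.2902 = 709.1 MPa
τ_max = K·τ₀ = 1.1030 × 709.1 = 782.12 MPa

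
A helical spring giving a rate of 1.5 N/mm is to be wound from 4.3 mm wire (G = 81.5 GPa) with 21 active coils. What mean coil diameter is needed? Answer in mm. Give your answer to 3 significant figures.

D = (Gd⁴/(8N_a·k))^(1/3) = (81.5×10³·4.3⁴/(8·21·1.5))^(1/3)
  = (110568)^(1/3) = 47.9966 mm

48.0 mm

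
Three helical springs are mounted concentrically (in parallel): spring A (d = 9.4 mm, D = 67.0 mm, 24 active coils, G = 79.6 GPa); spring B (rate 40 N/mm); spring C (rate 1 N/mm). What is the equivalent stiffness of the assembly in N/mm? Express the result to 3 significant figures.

51.8 N/mm

k_A = Gd⁴/(8D³N_a) = (79.6×10³)(9.4⁴)/(8·67.0³·24) = 10.762 N/mm
Parallel: k_eq = 10.762 + 40 + 1 = 51.762 N/mm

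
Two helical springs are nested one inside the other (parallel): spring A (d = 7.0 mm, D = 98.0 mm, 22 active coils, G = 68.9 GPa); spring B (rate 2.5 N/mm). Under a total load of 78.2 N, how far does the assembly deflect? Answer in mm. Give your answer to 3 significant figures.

k_A = Gd⁴/(8D³N_a) = (68.9×10³)(7.0⁴)/(8·98.0³·22) = 0.99867 N/mm
Parallel: k_eq = 0.99867 + 2.5 = 3.4987 N/mm
δ = F/k_eq = 78.2/3.4987 = 22.351 mm

22.4 mm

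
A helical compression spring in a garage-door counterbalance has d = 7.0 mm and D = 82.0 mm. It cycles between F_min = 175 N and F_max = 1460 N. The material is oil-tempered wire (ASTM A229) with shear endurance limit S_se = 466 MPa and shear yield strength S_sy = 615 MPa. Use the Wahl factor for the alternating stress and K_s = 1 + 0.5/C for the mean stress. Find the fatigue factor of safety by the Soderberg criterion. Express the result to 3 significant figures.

0.560

C = D/d = 82.0/7.0 = 11.7143; K_W = (4C−1)/(4C−4)+0.615/C = 1.1225; K_s = 1+0.5/C = 1.0427
F_a = (F_max−F_min)/2 = 642.5 N; F_m = (F_max+F_min)/2 = 817.5 N
τ_a = K_W·8F_aD/(πd³) = 1.1225 × 391.14 = 439.06 MPa
τ_m = K_s·8F_mD/(πd³) = 1.0427 × 497.68 = 518.92 MPa
Soderberg: 1/n_f = τ_a/S_se + τ_m/S_sy = 439.06/466 + 518.92/615 = 0.94218 + 0.84377 = 1.786
n_f = 1/1.786 = 0.5599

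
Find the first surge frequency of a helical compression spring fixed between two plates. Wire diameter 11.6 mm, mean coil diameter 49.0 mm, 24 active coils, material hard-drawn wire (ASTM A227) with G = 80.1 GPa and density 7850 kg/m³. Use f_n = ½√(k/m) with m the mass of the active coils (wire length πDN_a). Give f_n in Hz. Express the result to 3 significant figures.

k = Gd⁴/(8D³N_a) = (80.1×10³)(11.6⁴)/(8·49.0³·24) = 64.206 N/mm = 64206 N/m
Wire length L = πDN_a = π·49.0·24 = 3694.5 mm
m = ρ·(πd²/4)·L = 7850 × 105.68×10⁻⁶ m² × 3.6945 m = 3.065 kg
f_n = ½√(k/m) = 0.5·√(64206/3.065) = 0.5·√(20948) = 72.367 Hz

72.4 Hz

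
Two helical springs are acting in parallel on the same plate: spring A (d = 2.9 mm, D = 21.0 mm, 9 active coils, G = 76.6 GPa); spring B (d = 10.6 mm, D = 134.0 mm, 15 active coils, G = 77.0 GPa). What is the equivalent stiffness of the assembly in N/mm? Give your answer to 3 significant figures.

k_A = Gd⁴/(8D³N_a) = (76.6×10³)(2.9⁴)/(8·21.0³·9) = 8.1251 N/mm
k_B = Gd⁴/(8D³N_a) = (77.0×10³)(10.6⁴)/(8·134.0³·15) = 3.3668 N/mm
Parallel: k_eq = 8.1251 + 3.3668 = 11.492 N/mm

11.5 N/mm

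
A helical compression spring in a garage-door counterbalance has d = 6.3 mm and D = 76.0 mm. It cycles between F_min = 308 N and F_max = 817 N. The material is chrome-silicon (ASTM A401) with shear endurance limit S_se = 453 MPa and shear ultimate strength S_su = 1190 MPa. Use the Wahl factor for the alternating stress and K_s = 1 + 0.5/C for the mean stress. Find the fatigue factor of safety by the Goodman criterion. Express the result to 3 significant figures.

C = D/d = 76.0/6.3 = 12.0635; K_W = (4C−1)/(4C−4)+0.615/C = 1.1188; K_s = 1+0.5/C = 1.0414
F_a = (F_max−F_min)/2 = 254.5 N; F_m = (F_max+F_min)/2 = 562.5 N
τ_a = K_W·8F_aD/(πd³) = 1.1188 × 196.98 = 220.37 MPa
τ_m = K_s·8F_mD/(πd³) = 1.0414 × 435.37 = 453.41 MPa
Goodman: 1/n_f = τ_a/S_se + τ_m/S_su = 220.37/453 + 453.41/1190 = 0.48648 + 0.38102 = 0.8675
n_f = 1/0.8675 = 1.153

1.15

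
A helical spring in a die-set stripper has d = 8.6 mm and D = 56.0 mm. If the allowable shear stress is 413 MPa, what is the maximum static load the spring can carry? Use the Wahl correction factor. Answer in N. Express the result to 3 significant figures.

1500 N

C = D/d = 56.0/8.6 = 6.5116
K_W = (4C−1)/(4C−4) + 0.615/C = 25.047/22.047 + 0.0944 = 1.2305
τ_max = K·8FD/(πd³) → F_max = τ_allow·πd³/(8DK)
F_max = 413·π·8.6³/(8·56.0·1.2305) = 8.2527e+05/551.27 = 1497 N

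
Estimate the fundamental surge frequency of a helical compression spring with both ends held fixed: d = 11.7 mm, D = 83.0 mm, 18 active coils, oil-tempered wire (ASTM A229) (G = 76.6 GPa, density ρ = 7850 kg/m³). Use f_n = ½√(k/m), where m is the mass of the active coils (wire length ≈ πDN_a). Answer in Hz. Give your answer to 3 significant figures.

k = Gd⁴/(8D³N_a) = (76.6×10³)(11.7⁴)/(8·83.0³·18) = 17.433 N/mm = 17433 N/m
Wire length L = πDN_a = π·83.0·18 = 4693.5 mm
m = ρ·(πd²/4)·L = 7850 × 107.51×10⁻⁶ m² × 4.6935 m = 3.9612 kg
f_n = ½√(k/m) = 0.5·√(17433/3.9612) = 0.5·√(4400.9) = 33.17 Hz

33.2 Hz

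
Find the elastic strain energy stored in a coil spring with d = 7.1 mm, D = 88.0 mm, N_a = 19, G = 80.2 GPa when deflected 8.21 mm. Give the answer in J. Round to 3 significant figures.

0.0663 J

k = Gd⁴/(8D³N_a) = (80.2×10³)(7.1⁴)/(8·88.0³·19) = 1.9675 N/mm
U = ½kδ² = 0.5 × 1.9675 × 8.21² = 66.309 N·mm = 0.066309 J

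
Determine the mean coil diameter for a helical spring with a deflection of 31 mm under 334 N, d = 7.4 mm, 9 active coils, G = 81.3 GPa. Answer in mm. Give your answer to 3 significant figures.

68.0 mm

Required rate k = F/δ = 334/31 = 10.774 N/mm
D = (Gd⁴/(8N_a·k))^(1/3) = (81.3×10³·7.4⁴/(8·9·10.774))^(1/3)
  = (314268)^(1/3) = 67.9882 mm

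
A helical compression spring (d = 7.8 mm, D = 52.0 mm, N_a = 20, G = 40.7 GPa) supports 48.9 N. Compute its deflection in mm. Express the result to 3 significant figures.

7.30 mm

k = Gd⁴/(8D³N_a) = (40.7×10³)(7.8⁴)/(8·52.0³·20) = 6.6964 N/mm
δ = F/k = 48.9 / 6.6964 = 7.3024 mm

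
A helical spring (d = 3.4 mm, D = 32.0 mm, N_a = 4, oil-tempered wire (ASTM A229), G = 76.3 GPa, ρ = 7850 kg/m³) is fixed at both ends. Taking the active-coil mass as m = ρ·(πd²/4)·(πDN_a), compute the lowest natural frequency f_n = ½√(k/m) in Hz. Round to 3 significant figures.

291 Hz

k = Gd⁴/(8D³N_a) = (76.3×10³)(3.4⁴)/(8·32.0³·4) = 9.7239 N/mm = 9723.9 N/m
Wire length L = πDN_a = π·32.0·4 = 402.12 mm
m = ρ·(πd²/4)·L = 7850 × 9.0792×10⁻⁶ m² × 0.40212 m = 0.02866 kg
f_n = ½√(k/m) = 0.5·√(9723.9/0.02866) = 0.5·√(3.3928e+05) = 291.24 Hz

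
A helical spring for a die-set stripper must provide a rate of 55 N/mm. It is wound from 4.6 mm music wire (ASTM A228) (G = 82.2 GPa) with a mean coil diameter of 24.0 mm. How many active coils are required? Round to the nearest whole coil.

6

N_a = Gd⁴/(8D³k) = (82.2×10³ × 4.6⁴)/(8 × 24.0³ × 55)
    = 3.68047e+07 / 6.08256e+06 = 6.051 → 6 coils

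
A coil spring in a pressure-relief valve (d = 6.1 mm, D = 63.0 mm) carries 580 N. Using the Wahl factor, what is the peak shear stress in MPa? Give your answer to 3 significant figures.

Spring index C = D/d = 63.0/6.1 = 10.3279
K_W = (4C−1)/(4C−4) + 0.615/C = 40.311/37.311 + 0.0595 = 1.1400
τ₀ = 8FD/(πd³) = 8·580·63.0/(π·6.1³) = 292320/713.08 = 409.94 MPa
τ_max = K·τ₀ = 1.1400 × 409.94 = 467.31 MPa

467 MPa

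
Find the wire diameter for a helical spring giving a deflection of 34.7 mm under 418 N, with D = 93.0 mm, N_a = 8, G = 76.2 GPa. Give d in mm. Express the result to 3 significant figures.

Required rate k = F/δ = 418/34.7 = 12.046 N/mm
d = (8D³N_a·k / G)^(1/4) = (8·93.0³·8·12.046 / (76.2×10³))^0.25
  = (8138.1)^0.25 = 9.4980 mm

9.50 mm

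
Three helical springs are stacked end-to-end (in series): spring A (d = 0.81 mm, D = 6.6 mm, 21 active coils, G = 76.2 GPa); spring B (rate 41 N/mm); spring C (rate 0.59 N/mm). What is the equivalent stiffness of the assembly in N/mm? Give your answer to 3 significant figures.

k_A = Gd⁴/(8D³N_a) = (76.2×10³)(0.81⁴)/(8·6.6³·21) = 0.67913 N/mm
Series: 1/k_eq = 1/0.67913 + 1/41 + 1/0.59 = 3.1918; k_eq = 0.31331 N/mm

0.313 N/mm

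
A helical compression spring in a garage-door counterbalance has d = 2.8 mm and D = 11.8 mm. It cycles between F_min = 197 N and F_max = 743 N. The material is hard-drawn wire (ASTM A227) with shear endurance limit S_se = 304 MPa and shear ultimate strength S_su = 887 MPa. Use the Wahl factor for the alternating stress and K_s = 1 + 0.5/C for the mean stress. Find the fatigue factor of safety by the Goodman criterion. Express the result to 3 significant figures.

0.399

C = D/d = 11.8/2.8 = 4.2143; K_W = (4C−1)/(4C−4)+0.615/C = 1.3793; K_s = 1+0.5/C = 1.1186
F_a = (F_max−F_min)/2 = 273 N; F_m = (F_max+F_min)/2 = 470 N
τ_a = K_W·8F_aD/(πd³) = 1.3793 × 373.69 = 515.42 MPa
τ_m = K_s·8F_mD/(πd³) = 1.1186 × 643.35 = 719.68 MPa
Goodman: 1/n_f = τ_a/S_se + τ_m/S_su = 515.42/304 + 719.68/887 = 1.69545 + 0.81136 = 2.5068
n_f = 1/2.5068 = 0.3989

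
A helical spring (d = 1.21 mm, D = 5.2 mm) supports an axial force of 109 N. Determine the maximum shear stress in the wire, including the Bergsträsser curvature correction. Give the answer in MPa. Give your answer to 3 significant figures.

Spring index C = D/d = 5.2/1.21 = 4.2975
K_B = (4C+2)/(4C−3) = 19.190/14.190 = 1.3524
τ₀ = 8FD/(πd³) = 8·109·5.2/(π·1.21³) = 4534.4/5.5655 = 814.73 MPa
τ_max = K·τ₀ = 1.3524 × 814.73 = 1101.8 MPa

1100 MPa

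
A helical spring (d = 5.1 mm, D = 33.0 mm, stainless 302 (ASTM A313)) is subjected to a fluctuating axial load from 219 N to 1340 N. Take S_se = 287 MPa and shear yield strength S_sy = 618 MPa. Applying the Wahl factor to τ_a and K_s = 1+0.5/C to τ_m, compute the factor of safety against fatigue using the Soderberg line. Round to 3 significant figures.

0.419

C = D/d = 33.0/5.1 = 6.4706; K_W = (4C−1)/(4C−4)+0.615/C = 1.2321; K_s = 1+0.5/C = 1.0773
F_a = (F_max−F_min)/2 = 560.5 N; F_m = (F_max+F_min)/2 = 779.5 N
τ_a = K_W·8F_aD/(πd³) = 1.2321 × 355.07 = 437.5 MPa
τ_m = K_s·8F_mD/(πd³) = 1.0773 × 493.81 = 531.97 MPa
Soderberg: 1/n_f = τ_a/S_se + τ_m/S_sy = 437.5/287 + 531.97/618 = 1.52440 + 0.86079 = 2.3852
n_f = 1/2.3852 = 0.4193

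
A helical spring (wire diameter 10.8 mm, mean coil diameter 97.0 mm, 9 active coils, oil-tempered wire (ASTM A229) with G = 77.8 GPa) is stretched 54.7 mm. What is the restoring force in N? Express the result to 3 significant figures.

881 N

k = Gd⁴/(8D³N_a) = (77.8×10³)(10.8⁴)/(8·97.0³·9) = 16.107 N/mm
F = k·δ = 16.107 × 54.7 = 881.08 N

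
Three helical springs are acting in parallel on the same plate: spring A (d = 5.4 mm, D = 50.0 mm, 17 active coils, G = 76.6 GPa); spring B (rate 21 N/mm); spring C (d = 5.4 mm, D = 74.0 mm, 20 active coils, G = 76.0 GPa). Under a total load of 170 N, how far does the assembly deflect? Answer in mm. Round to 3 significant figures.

k_A = Gd⁴/(8D³N_a) = (76.6×10³)(5.4⁴)/(8·50.0³·17) = 3.8314 N/mm
k_C = Gd⁴/(8D³N_a) = (76.0×10³)(5.4⁴)/(8·74.0³·20) = 0.99672 N/mm
Parallel: k_eq = 3.8314 + 21 + 0.99672 = 25.828 N/mm
δ = F/k_eq = 170/25.828 = 6.582 mm

6.58 mm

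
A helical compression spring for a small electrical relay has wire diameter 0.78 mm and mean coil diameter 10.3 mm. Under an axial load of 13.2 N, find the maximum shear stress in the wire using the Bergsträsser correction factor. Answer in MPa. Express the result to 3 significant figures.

Spring index C = D/d = 10.3/0.78 = 13.2051
K_B = (4C+2)/(4C−3) = 54.821/49.821 = 1.1004
τ₀ = 8FD/(πd³) = 8·13.2·10.3/(π·0.78³) = 1087.68/1.4908 = 729.57 MPa
τ_max = K·τ₀ = 1.1004 × 729.57 = 802.79 MPa

803 MPa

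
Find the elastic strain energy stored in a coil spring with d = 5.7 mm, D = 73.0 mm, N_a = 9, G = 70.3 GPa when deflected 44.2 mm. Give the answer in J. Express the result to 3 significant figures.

k = Gd⁴/(8D³N_a) = (70.3×10³)(5.7⁴)/(8·73.0³·9) = 2.6494 N/mm
U = ½kδ² = 0.5 × 2.6494 × 44.2² = 2588 N·mm = 2.588 J

2.59 J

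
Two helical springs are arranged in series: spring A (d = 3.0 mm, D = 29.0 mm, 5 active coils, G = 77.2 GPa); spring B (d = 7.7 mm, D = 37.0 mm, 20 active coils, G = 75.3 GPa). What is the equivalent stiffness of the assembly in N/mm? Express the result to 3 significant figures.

k_A = Gd⁴/(8D³N_a) = (77.2×10³)(3.0⁴)/(8·29.0³·5) = 6.4099 N/mm
k_B = Gd⁴/(8D³N_a) = (75.3×10³)(7.7⁴)/(8·37.0³·20) = 32.661 N/mm
Series: 1/k_eq = 1/6.4099 + 1/32.661 = 0.18663; k_eq = 5.3583 N/mm

5.36 N/mm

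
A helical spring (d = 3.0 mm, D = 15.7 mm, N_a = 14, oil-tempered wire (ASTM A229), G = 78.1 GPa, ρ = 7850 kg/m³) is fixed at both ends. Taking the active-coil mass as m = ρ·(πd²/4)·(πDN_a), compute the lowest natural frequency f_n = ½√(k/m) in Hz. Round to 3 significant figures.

309 Hz

k = Gd⁴/(8D³N_a) = (78.1×10³)(3.0⁴)/(8·15.7³·14) = 14.596 N/mm = 14596 N/m
Wire length L = πDN_a = π·15.7·14 = 690.52 mm
m = ρ·(πd²/4)·L = 7850 × 7.0686×10⁻⁶ m² × 0.69052 m = 0.038316 kg
f_n = ½√(k/m) = 0.5·√(14596/0.038316) = 0.5·√(3.8092e+05) = 308.6 Hz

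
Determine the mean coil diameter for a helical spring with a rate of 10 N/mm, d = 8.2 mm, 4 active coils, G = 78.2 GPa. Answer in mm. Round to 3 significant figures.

103 mm

D = (Gd⁴/(8N_a·k))^(1/3) = (78.2×10³·8.2⁴/(8·4·10))^(1/3)
  = (1.10487e+06)^(1/3) = 103.3802 mm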